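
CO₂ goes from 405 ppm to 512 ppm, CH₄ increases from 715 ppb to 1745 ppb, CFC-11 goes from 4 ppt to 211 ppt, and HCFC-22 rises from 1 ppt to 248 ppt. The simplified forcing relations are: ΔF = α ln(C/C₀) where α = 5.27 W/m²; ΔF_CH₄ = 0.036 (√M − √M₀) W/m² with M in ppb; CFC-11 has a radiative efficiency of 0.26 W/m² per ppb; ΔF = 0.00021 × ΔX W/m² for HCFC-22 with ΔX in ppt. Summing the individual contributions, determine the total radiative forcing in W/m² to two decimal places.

CO₂: 5.27 × ln(512/405) = 5.27 × ln(1.26420) = 5.27 × 0.23444 = 1.2355 W/m².
CH₄: 0.036 × (√1745 − √715) = 0.036 × (41.7732 − 26.7395) = 0.036 × 15.0337 = 0.5412 W/m².
CFC-11: Δ = 211 − 4 = 207 ppt = 0.207 ppb; ΔF = 0.26 × 0.207 = 0.0538 W/m².
HCFC-22: ΔF = 0.00021 × (248 − 1) = 0.00021 × 247 = 0.0519 W/m².
Total ΔF = 1.2355 + 0.5412 + 0.0538 + 0.0519 = 1.8824 W/m².

ΔF = 1.88 W/m²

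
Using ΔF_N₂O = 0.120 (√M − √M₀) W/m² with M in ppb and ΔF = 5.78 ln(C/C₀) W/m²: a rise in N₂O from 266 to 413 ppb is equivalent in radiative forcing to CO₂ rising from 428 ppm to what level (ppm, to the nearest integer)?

C ≈ 465 ppm

N₂O forcing: 0.120 × (√413 − √266) = 0.120 × (20.3224 − 16.3095) = 0.120 × 4.0129 = 0.48155 W/m².
Set 5.78 ln(C/428) = 0.48155: ln(C/428) = 0.48155/5.78 = 0.08331, so C = 428 × e^0.08331 = 428 × 1.08688 = 465.18 ppm.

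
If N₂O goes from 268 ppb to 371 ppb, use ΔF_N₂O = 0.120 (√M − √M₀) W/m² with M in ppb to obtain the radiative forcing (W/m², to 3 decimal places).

N₂O: 0.120 × (√371 − √268) = 0.120 × (19.2614 − 16.3707) = 0.120 × 2.8907 = 0.3469 W/m².

ΔF = 0.347 W/m²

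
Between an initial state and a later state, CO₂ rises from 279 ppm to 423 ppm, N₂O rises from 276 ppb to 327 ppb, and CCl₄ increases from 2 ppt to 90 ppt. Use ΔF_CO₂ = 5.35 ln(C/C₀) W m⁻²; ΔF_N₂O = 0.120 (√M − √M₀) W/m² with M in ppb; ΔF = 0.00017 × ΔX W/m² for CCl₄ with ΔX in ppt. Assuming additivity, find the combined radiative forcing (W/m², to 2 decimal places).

CO₂: 5.35 × ln(423/279) = 5.35 × ln(1.51613) = 5.35 × 0.41616 = 2.2265 W/m².
N₂O: 0.120 × (√327 − √276) = 0.120 × (18.0831 − 16.6132) = 0.120 × 1.4699 = 0.1764 W/m².
CCl₄: ΔF = 0.00017 × (90 − 2) = 0.00017 × 88 = 0.0150 W/m².
Total ΔF = 2.2265 + 0.1764 + 0.0150 = 2.4179 W/m².

ΔF = 2.42 W/m²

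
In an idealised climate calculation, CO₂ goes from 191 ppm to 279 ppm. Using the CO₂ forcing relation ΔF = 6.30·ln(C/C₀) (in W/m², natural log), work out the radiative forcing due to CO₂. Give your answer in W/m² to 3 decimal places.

ΔF = 2.387 W/m²

CO₂: 6.30 × ln(279/191) = 6.30 × ln(1.46073) = 6.30 × 0.37894 = 2.3873 W/m².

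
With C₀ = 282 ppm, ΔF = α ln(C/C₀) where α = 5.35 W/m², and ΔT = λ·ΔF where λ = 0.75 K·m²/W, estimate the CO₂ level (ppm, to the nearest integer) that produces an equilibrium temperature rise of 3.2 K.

Required forcing: ΔF = ΔT/λ = 3.2/0.75 = 4.2667 W/m².
Then ln(C/282) = ΔF/5.35 = 4.2667/5.35 = 0.79751.
So C = 282 × e^0.79751 = 282 × 2.22001 = 626.04 ppm.

C ≈ 626 ppm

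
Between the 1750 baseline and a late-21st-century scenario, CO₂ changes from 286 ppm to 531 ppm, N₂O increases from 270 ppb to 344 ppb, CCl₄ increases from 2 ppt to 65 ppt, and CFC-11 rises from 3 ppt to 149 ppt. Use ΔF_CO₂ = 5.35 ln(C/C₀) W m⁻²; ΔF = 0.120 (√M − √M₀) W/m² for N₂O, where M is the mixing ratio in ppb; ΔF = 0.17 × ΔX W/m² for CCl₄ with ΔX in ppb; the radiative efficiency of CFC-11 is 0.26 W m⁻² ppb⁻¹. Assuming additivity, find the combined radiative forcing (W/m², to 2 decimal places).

CO₂: 5.35 × ln(531/286) = 5.35 × ln(1.85664) = 5.35 × 0.61877 = 3.3104 W/m².
N₂O: 0.120 × (√344 − √270) = 0.120 × (18.5472 − 16.4317) = 0.120 × 2.1155 = 0.2539 W/m².
CCl₄: Δ = 65 − 2 = 63 ppt = 0.063 ppb; ΔF = 0.17 × 0.063 = 0.0107 W/m².
CFC-11: Δ = 149 − 3 = 146 ppt = 0.146 ppb; ΔF = 0.26 × 0.146 = 0.0380 W/m².
Total ΔF = 3.3104 + 0.2539 + 0.0107 + 0.0380 = 3.6130 W/m².

ΔF = 3.61 W/m²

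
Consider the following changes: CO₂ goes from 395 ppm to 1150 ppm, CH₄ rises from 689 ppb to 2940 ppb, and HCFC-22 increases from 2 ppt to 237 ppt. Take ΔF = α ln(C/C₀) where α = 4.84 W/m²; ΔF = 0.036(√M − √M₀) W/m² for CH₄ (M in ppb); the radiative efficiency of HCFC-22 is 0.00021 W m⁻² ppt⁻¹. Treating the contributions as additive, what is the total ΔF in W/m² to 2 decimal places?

ΔF = 6.23 W/m²

CO₂: 4.84 × ln(1150/395) = 4.84 × ln(2.91139) = 4.84 × 1.06863 = 5.1722 W/m².
CH₄: 0.036 × (√2940 − √689) = 0.036 × (54.2218 − 26.2488) = 0.036 × 27.9730 = 1.0070 W/m².
HCFC-22: ΔF = 0.00021 × (237 − 2) = 0.00021 × 235 = 0.0494 W/m².
Total ΔF = 5.1722 + 1.0070 + 0.0494 = 6.2286 W/m².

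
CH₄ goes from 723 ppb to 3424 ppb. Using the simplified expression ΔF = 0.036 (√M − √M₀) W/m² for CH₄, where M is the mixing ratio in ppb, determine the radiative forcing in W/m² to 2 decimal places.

ΔF = 1.14 W/m²

CH₄: 0.036 × (√3424 − √723) = 0.036 × (58.5150 − 26.8887) = 0.036 × 31.6263 = 1.1385 W/m².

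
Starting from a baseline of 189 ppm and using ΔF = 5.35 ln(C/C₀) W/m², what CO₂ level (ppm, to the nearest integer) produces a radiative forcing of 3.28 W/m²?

Set 5.35 ln(C/189) = 3.28, so ln(C/189) = 3.28/5.35 = 0.61308.
Then C/189 = e^0.61308 = 1.84611, giving C = 189 × 1.84611 = 348.91 ppm.

C ≈ 349 ppm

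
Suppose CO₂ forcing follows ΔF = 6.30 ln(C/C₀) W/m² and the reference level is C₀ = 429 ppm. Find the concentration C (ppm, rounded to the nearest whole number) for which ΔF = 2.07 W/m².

C ≈ 596 ppm

Set 6.30 ln(C/429) = 2.07, so ln(C/429) = 2.07/6.30 = 0.32857.
Then C/429 = e^0.32857 = 1.38898, giving C = 429 × 1.38898 = 595.87 ppm.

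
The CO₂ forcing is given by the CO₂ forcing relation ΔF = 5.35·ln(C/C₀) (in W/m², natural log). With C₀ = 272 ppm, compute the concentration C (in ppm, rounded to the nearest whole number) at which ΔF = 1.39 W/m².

C ≈ 353 ppm

Set 5.35 ln(C/272) = 1.39, so ln(C/272) = 1.39/5.35 = 0.25981.
Then C/272 = e^0.25981 = 1.29668, giving C = 272 × 1.29668 = 352.70 ppm.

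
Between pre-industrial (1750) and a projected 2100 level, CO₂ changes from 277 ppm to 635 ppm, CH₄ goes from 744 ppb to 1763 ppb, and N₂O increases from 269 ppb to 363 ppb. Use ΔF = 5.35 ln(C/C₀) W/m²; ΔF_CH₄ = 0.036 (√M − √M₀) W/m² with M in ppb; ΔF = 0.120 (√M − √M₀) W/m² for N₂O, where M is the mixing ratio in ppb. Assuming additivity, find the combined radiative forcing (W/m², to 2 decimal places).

CO₂: 5.35 × ln(635/277) = 5.35 × ln(2.29242) = 5.35 × 0.82961 = 4.4384 W/m².
CH₄: 0.036 × (√1763 − √744) = 0.036 × (41.9881 − 27.2764) = 0.036 × 14.7117 = 0.5296 W/m².
N₂O: 0.120 × (√363 − √269) = 0.120 × (19.0526 − 16.4012) = 0.120 × 2.6514 = 0.3182 W/m².
Total ΔF = 4.4384 + 0.5296 + 0.3182 = 5.2862 W/m².

ΔF = 5.29 W/m²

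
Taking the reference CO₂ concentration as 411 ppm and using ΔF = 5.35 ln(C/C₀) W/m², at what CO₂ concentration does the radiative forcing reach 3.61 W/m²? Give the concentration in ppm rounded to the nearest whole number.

C ≈ 807 ppm

Set 5.35 ln(C/411) = 3.61, so ln(C/411) = 3.61/5.35 = 0.67477.
Then C/411 = e^0.67477 = 1.96358, giving C = 411 × 1.96358 = 807.03 ppm.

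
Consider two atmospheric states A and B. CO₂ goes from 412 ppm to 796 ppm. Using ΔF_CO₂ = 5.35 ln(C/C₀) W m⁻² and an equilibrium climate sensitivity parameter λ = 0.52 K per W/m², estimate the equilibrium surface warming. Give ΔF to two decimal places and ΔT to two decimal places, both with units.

ΔF = 3.52 W/m²; ΔT = 1.83 K

CO₂: 5.35 × ln(796/412) = 5.35 × ln(1.93204) = 5.35 × 0.65858 = 3.5234 W/m².
ΔT = λ ΔF = 0.52 × 3.52 = 1.8304 K.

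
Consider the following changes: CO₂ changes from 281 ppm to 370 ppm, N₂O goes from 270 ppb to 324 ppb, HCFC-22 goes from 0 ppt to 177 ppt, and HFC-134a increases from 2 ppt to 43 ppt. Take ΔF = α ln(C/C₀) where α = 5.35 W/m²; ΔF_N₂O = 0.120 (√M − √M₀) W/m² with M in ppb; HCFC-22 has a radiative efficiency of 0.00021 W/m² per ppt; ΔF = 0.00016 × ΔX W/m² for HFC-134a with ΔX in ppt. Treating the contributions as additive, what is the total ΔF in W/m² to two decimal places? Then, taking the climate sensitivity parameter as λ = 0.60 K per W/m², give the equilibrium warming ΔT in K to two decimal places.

CO₂: 5.35 × ln(370/281) = 5.35 × ln(1.31673) = 5.35 × 0.27515 = 1.4721 W/m².
N₂O: 0.120 × (√324 − √270) = 0.120 × (18.0000 − 16.4317) = 0.120 × 1.5683 = 0.1882 W/m².
HCFC-22: ΔF = 0.00021 × (177 − 0) = 0.00021 × 177 = 0.0372 W/m².
HFC-134a: ΔF = 0.00016 × (43 − 2) = 0.00016 × 41 = 0.0066 W/m².
Total ΔF = 1.4721 + 0.1882 + 0.0372 + 0.0066 = 1.7041 W/m².
ΔT = λ ΔF = 0.60 × 1.70 = 1.0200 K.

ΔF = 1.70 W/m²; ΔT = 1.02 K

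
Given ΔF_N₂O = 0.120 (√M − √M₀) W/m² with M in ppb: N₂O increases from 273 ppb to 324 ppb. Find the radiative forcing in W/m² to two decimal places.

N₂O: 0.120 × (√324 − √273) = 0.120 × (18.0000 − 16.5227) = 0.120 × 1.4773 = 0.1773 W/m².

ΔF = 0.18 W/m²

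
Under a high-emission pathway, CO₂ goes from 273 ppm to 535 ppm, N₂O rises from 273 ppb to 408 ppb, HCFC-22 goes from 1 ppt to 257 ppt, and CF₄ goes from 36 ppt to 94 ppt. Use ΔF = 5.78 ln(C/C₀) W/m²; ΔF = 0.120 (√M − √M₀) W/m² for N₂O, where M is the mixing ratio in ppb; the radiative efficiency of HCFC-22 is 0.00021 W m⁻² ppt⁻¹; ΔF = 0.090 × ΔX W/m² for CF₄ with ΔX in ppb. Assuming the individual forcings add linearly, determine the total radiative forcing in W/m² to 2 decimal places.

ΔF = 4.39 W/m²

CO₂: 5.78 × ln(535/273) = 5.78 × ln(1.95971) = 5.78 × 0.67280 = 3.8888 W/m².
N₂O: 0.120 × (√408 − √273) = 0.120 × (20.1990 − 16.5227) = 0.120 × 3.6763 = 0.4412 W/m².
HCFC-22: ΔF = 0.00021 × (257 − 1) = 0.00021 × 256 = 0.0538 W/m².
CF₄: Δ = 94 − 36 = 58 ppt = 0.058 ppb; ΔF = 0.090 × 0.058 = 0.0052 W/m².
Total ΔF = 3.8888 + 0.4412 + 0.0538 + 0.0052 = 4.3890 W/m².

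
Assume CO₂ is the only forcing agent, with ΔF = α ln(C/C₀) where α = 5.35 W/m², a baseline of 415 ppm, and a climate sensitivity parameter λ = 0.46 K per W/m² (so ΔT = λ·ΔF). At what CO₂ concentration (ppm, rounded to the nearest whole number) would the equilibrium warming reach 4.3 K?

C ≈ 2382 ppm

Required forcing: ΔF = ΔT/λ = 4.3/0.46 = 9.3478 W/m².
Then ln(C/415) = ΔF/5.35 = 9.3478/5.35 = 1.74725.
So C = 415 × e^1.74725 = 415 × 5.73880 = 2381.60 ppm.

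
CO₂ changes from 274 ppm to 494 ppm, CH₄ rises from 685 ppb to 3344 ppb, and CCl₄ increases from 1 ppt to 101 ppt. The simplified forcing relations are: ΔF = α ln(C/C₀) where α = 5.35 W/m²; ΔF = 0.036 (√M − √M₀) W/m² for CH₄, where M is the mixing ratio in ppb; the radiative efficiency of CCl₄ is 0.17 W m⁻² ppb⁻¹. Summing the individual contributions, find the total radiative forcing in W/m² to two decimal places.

CO₂: 5.35 × ln(494/274) = 5.35 × ln(1.80292) = 5.35 × 0.58941 = 3.1533 W/m².
CH₄: 0.036 × (√3344 − √685) = 0.036 × (57.8273 − 26.1725) = 0.036 × 31.6548 = 1.1396 W/m².
CCl₄: Δ = 101 − 1 = 100 ppt = 0.100 ppb; ΔF = 0.17 × 0.100 = 0.0170 W/m².
Total ΔF = 3.1533 + 1.1396 + 0.0170 = 4.3099 W/m².

ΔF = 4.31 W/m²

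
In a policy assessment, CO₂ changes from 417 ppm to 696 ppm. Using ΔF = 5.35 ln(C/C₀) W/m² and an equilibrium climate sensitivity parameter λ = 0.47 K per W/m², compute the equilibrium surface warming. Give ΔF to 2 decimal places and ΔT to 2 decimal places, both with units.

ΔF = 2.74 W/m²; ΔT = 1.29 K

CO₂: 5.35 × ln(696/417) = 5.35 × ln(1.66906) = 5.35 × 0.51226 = 2.7406 W/m².
ΔT = λ ΔF = 0.47 × 2.74 = 1.2878 K.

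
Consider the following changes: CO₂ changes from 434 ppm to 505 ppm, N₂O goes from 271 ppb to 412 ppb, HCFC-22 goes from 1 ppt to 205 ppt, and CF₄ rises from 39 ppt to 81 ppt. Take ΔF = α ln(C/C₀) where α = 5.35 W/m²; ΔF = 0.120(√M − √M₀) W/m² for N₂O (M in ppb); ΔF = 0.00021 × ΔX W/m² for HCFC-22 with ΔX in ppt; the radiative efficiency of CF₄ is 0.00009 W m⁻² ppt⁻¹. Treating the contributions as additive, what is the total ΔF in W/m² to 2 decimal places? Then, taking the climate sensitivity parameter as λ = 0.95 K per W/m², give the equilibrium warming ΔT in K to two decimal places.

ΔF = 1.32 W/m²; ΔT = 1.25 K

CO₂: 5.35 × ln(505/434) = 5.35 × ln(1.16359) = 5.35 × 0.15151 = 0.8106 W/m².
N₂O: 0.120 × (√412 − √271) = 0.120 × (20.2978 − 16.4621) = 0.120 × 3.8357 = 0.4603 W/m².
HCFC-22: ΔF = 0.00021 × (205 − 1) = 0.00021 × 204 = 0.0428 W/m².
CF₄: ΔF = 0.00009 × (81 − 39) = 0.00009 × 42 = 0.0038 W/m².
Total ΔF = 0.8106 + 0.4603 + 0.0428 + 0.0038 = 1.3175 W/m².
ΔT = λ ΔF = 0.95 × 1.32 = 1.2540 K.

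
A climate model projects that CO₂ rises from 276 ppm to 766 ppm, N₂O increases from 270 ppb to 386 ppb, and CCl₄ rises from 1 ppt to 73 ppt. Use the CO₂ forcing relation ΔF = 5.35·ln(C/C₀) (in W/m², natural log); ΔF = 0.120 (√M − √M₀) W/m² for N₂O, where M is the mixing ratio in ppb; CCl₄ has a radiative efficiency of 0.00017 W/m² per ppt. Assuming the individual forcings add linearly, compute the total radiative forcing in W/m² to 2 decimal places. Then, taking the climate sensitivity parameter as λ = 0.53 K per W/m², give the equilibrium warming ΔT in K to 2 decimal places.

ΔF = 5.86 W/m²; ΔT = 3.11 K

CO₂: 5.35 × ln(766/276) = 5.35 × ln(2.77536) = 5.35 × 1.02078 = 5.4612 W/m².
N₂O: 0.120 × (√386 − √270) = 0.120 × (19.6469 − 16.4317) = 0.120 × 3.2152 = 0.3858 W/m².
CCl₄: ΔF = 0.00017 × (73 − 1) = 0.00017 × 72 = 0.0122 W/m².
Total ΔF = 5.4612 + 0.3858 + 0.0122 = 5.8592 W/m².
ΔT = λ ΔF = 0.53 × 5.86 = 3.1058 K.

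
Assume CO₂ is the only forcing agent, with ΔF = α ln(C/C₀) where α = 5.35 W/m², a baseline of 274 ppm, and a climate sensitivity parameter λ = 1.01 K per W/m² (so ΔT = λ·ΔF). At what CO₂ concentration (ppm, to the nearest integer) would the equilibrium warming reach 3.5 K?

Required forcing: ΔF = ΔT/λ = 3.5/1.01 = 3.4653 W/m².
Then ln(C/274) = ΔF/5.35 = 3.4653/5.35 = 0.64772.
So C = 274 × e^0.64772 = 274 × 1.91118 = 523.66 ppm.

C ≈ 524 ppm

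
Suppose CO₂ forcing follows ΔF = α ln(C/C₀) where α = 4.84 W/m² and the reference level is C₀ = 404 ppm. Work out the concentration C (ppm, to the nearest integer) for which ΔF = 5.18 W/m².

C ≈ 1178 ppm

Set 4.84 ln(C/404) = 5.18, so ln(C/404) = 5.18/4.84 = 1.07025.
Then C/404 = e^1.07025 = 2.91611, giving C = 404 × 2.91611 = 1178.11 ppm.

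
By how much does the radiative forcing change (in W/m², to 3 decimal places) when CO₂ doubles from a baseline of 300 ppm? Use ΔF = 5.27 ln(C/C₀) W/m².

ΔF = 3.653 W/m²

Because the forcing depends only on the ratio C/C₀, the initial concentration does not enter.
ΔF = 5.27 × ln(2) = 5.27 × 0.69315 = 3.6529 W/m².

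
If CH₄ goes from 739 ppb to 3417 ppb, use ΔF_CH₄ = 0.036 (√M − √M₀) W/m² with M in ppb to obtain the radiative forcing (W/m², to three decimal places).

CH₄: 0.036 × (√3417 − √739) = 0.036 × (58.4551 − 27.1846) = 0.036 × 31.2705 = 1.1257 W/m².

ΔF = 1.126 W/m²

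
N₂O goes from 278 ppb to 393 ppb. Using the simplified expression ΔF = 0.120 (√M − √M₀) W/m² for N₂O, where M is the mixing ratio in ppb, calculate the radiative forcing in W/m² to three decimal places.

ΔF = 0.378 W/m²

N₂O: 0.120 × (√393 − √278) = 0.120 × (19.8242 − 16.6733) = 0.120 × 3.1509 = 0.3781 W/m².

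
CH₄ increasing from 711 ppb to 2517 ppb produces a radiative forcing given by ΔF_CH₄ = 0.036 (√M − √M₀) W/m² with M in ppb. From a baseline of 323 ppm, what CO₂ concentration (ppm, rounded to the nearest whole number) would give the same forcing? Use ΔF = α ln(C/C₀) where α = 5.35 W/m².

C ≈ 378 ppm

CH₄ forcing: 0.036 × (√2517 − √711) = 0.036 × (50.1697 − 26.6646) = 0.036 × 23.5051 = 0.84618 W/m².
Set 5.35 ln(C/323) = 0.84618: ln(C/323) = 0.84618/5.35 = 0.15816, so C = 323 × e^0.15816 = 323 × 1.17135 = 378.35 ppm.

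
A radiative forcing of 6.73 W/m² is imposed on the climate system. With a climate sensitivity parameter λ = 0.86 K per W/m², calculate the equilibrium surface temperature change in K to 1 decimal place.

ΔT = λ ΔF = 0.86 × 6.73 = 5.7878 K.

ΔT = 5.8 K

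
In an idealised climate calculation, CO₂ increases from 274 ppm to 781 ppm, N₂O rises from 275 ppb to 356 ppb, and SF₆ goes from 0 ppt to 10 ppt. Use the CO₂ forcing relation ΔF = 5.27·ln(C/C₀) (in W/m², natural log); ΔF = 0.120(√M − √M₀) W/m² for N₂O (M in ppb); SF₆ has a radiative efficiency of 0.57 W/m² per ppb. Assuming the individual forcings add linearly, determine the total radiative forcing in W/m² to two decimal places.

CO₂: 5.27 × ln(781/274) = 5.27 × ln(2.85036) = 5.27 × 1.04745 = 5.5201 W/m².
N₂O: 0.120 × (√356 − √275) = 0.120 × (18.8680 − 16.5831) = 0.120 × 2.2849 = 0.2742 W/m².
SF₆: Δ = 10 − 0 = 10 ppt = 0.010 ppb; ΔF = 0.57 × 0.010 = 0.0057 W/m².
Total ΔF = 5.5201 + 0.2742 + 0.0057 = 5.8000 W/m².

ΔF = 5.80 W/m²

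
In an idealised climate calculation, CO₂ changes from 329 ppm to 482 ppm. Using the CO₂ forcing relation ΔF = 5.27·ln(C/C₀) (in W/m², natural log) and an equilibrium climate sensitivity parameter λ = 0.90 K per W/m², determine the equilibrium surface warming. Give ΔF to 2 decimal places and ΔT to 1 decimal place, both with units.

CO₂: 5.27 × ln(482/329) = 5.27 × ln(1.46505) = 5.27 × 0.38189 = 2.0126 W/m².
ΔT = λ ΔF = 0.90 × 2.01 = 1.8090 K.

ΔF = 2.01 W/m²; ΔT = 1.8 K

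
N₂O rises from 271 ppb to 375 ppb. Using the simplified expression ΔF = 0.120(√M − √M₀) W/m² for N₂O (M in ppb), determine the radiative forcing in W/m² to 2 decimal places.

ΔF = 0.35 W/m²

N₂O: 0.120 × (√375 − √271) = 0.120 × (19.3649 − 16.4621) = 0.120 × 2.9028 = 0.3483 W/m².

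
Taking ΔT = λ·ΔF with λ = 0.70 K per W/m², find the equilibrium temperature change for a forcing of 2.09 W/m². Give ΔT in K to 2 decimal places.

ΔT = λ ΔF = 0.70 × 2.09 = 1.4630 K.

ΔT = 1.46 K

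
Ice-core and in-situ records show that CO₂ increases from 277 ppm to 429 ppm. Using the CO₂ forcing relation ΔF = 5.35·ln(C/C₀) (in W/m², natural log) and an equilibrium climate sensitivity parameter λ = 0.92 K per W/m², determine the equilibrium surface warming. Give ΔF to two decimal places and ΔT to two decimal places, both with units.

ΔF = 2.34 W/m²; ΔT = 2.15 K

CO₂: 5.35 × ln(429/277) = 5.35 × ln(1.54874) = 5.35 × 0.43744 = 2.3403 W/m².
ΔT = λ ΔF = 0.92 × 2.34 = 2.1528 K.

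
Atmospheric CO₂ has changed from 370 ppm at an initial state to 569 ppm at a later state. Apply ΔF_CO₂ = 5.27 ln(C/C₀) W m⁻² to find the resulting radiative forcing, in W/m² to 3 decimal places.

ΔF = 2.268 W/m²

CO₂ absorption bands are partially saturated, so forcing scales with the logarithm of the concentration ratio.
CO₂: 5.27 × ln(569/370) = 5.27 × ln(1.53784) = 5.27 × 0.43038 = 2.2681 W/m².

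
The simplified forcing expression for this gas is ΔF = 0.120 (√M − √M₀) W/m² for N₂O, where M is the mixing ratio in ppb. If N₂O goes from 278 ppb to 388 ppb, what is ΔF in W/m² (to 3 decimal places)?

ΔF = 0.363 W/m²

N₂O: 0.120 × (√388 − √278) = 0.120 × (19.6977 − 16.6733) = 0.120 × 3.0244 = 0.3629 W/m².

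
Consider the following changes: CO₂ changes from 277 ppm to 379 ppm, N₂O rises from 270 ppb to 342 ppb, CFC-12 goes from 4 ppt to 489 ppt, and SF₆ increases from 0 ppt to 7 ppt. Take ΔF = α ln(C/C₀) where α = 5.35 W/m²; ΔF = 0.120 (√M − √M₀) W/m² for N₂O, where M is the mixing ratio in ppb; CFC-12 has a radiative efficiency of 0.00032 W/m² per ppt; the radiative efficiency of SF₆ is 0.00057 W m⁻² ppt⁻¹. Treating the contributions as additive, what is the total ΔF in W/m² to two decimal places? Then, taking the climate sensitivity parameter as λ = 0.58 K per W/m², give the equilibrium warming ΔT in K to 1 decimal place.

CO₂: 5.35 × ln(379/277) = 5.35 × ln(1.36823) = 5.35 × 0.31352 = 1.6773 W/m².
N₂O: 0.120 × (√342 − √270) = 0.120 × (18.4932 − 16.4317) = 0.120 × 2.0615 = 0.2474 W/m².
CFC-12: ΔF = 0.00032 × (489 − 4) = 0.00032 × 485 = 0.1552 W/m².
SF₆: ΔF = 0.00057 × (7 − 0) = 0.00057 × 7 = 0.0040 W/m².
Total ΔF = 1.6773 + 0.2474 + 0.1552 + 0.0040 = 2.0839 W/m².
ΔT = λ ΔF = 0.58 × 2.08 = 1.2064 K.

ΔF = 2.08 W/m²; ΔT = 1.2 K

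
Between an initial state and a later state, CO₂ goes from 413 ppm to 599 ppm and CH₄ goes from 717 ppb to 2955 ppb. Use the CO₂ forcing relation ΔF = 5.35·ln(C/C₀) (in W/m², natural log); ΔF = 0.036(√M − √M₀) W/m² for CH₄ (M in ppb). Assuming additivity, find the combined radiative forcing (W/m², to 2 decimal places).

CO₂: 5.35 × ln(599/413) = 5.35 × ln(1.45036) = 5.35 × 0.37181 = 1.9892 W/m².
CH₄: 0.036 × (√2955 − √717) = 0.036 × (54.3599 − 26.7769) = 0.036 × 27.5830 = 0.9930 W/m².
Total ΔF = 1.9892 + 0.9930 = 2.9822 W/m².

ΔF = 2.98 W/m²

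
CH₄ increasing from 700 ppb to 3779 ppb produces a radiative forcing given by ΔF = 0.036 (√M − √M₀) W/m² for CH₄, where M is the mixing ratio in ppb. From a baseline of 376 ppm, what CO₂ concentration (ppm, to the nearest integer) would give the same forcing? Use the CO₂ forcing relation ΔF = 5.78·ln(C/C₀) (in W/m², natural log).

C ≈ 468 ppm

CH₄ forcing: 0.036 × (√3779 − √700) = 0.036 × (61.4736 − 26.4575) = 0.036 × 35.0161 = 1.26058 W/m².
Set 5.78 ln(C/376) = 1.26058: ln(C/376) = 1.26058/5.78 = 0.21809, so C = 376 × e^0.21809 = 376 × 1.24370 = 467.63 ppm.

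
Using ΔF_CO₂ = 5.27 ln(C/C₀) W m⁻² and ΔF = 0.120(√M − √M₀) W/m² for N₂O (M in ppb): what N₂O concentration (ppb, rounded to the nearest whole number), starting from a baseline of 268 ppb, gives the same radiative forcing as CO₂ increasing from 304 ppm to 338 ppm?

M ≈ 442 ppb

CO₂ forcing: 5.27 × ln(338/304) = 5.27 × 0.106018 = 0.55871 W/m².
Set 0.120(√M − √268) = 0.55871: √M = 0.55871/0.120 + √268 = 4.6559 + 16.3707 = 21.0266.
M = (21.0266)² = 442.12 ppb.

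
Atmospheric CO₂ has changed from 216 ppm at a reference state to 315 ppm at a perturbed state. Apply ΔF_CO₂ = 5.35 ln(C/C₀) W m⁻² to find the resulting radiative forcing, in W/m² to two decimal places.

CO₂ absorption bands are partially saturated, so forcing scales with the logarithm of the concentration ratio.
CO₂: 5.35 × ln(315/216) = 5.35 × ln(1.45833) = 5.35 × 0.37729 = 2.0185 W/m².

ΔF = 2.02 W/m²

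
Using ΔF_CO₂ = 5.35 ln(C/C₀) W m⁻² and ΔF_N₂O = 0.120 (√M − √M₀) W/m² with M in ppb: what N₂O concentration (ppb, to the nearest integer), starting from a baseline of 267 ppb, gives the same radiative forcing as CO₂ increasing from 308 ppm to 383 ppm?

M ≈ 679 ppb

CO₂ forcing: 5.35 × ln(383/308) = 5.35 × 0.217935 = 1.16595 W/m².
Set 0.120(√M − √267) = 1.16595: √M = 1.16595/0.120 + √267 = 9.7163 + 16.3401 = 26.0564.
M = (26.0564)² = 678.94 ppb.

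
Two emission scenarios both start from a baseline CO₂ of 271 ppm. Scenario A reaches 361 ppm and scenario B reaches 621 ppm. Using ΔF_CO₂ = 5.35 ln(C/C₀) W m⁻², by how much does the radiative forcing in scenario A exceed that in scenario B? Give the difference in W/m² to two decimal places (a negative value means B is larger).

ΔF_A = 5.35 ln(361/271) = 5.35 × 0.28676 = 1.5342 W/m².
ΔF_B = 5.35 ln(621/271) = 5.35 × 0.82921 = 4.4363 W/m².
Difference: 1.5342 − 4.4363 = -2.9021 W/m².
(Equivalently, ΔF_A − ΔF_B = 5.35 ln(361/621) = 5.35 × -0.54245 = -2.9021 W/m².)

ΔF_A − ΔF_B = -2.90 W/m²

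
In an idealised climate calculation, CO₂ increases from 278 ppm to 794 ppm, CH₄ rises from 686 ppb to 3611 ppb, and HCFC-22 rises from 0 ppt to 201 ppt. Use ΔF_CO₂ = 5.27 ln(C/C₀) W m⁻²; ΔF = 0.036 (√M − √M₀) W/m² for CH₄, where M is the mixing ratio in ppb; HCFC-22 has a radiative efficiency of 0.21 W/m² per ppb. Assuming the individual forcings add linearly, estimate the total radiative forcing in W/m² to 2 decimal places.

ΔF = 6.79 W/m²

CO₂: 5.27 × ln(794/278) = 5.27 × ln(2.85612) = 5.27 × 1.04946 = 5.5307 W/m².
CH₄: 0.036 × (√3611 − √686) = 0.036 × (60.0916 − 26.1916) = 0.036 × 33.9000 = 1.2204 W/m².
HCFC-22: Δ = 201 − 0 = 201 ppt = 0.201 ppb; ΔF = 0.21 × 0.201 = 0.0422 W/m².
Total ΔF = 5.5307 + 1.2204 + 0.0422 = 6.7933 W/m².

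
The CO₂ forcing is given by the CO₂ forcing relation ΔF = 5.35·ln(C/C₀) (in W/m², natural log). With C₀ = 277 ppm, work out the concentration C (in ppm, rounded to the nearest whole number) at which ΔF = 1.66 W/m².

Set 5.35 ln(C/277) = 1.66, so ln(C/277) = 1.66/5.35 = 0.31028.
Then C/277 = e^0.31028 = 1.36381, giving C = 277 × 1.36381 = 377.78 ppm.

C ≈ 378 ppm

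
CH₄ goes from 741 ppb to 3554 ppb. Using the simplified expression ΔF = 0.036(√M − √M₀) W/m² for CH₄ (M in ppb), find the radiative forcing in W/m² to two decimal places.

CH₄: 0.036 × (√3554 − √741) = 0.036 × (59.6154 − 27.2213) = 0.036 × 32.3941 = 1.1662 W/m².

ΔF = 1.17 W/m²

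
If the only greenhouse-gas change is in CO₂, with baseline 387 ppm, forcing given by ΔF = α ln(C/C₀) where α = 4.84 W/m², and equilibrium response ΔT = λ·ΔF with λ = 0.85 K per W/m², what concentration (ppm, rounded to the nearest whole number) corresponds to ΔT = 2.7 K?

C ≈ 746 ppm

Required forcing: ΔF = ΔT/λ = 2.7/0.85 = 3.1765 W/m².
Then ln(C/387) = ΔF/4.84 = 3.1765/4.84 = 0.65630.
So C = 387 × e^0.65630 = 387 × 1.92765 = 746.00 ppm.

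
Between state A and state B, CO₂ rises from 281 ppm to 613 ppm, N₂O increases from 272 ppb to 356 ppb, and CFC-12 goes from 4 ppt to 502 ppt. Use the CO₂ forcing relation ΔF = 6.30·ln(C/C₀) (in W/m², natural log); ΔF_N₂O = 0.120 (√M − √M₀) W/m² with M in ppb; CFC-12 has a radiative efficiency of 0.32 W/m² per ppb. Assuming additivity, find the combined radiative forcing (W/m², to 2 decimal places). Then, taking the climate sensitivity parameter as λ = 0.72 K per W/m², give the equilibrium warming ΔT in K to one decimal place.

CO₂: 6.30 × ln(613/281) = 6.30 × ln(2.18149) = 6.30 × 0.78001 = 4.9141 W/m².
N₂O: 0.120 × (√356 − √272) = 0.120 × (18.8680 − 16.4924) = 0.120 × 2.3756 = 0.2851 W/m².
CFC-12: Δ = 502 − 4 = 498 ppt = 0.498 ppb; ΔF = 0.32 × 0.498 = 0.1594 W/m².
Total ΔF = 4.9141 + 0.2851 + 0.1594 = 5.3586 W/m².
ΔT = λ ΔF = 0.72 × 5.36 = 3.8592 K.

ΔF = 5.36 W/m²; ΔT = 3.9 K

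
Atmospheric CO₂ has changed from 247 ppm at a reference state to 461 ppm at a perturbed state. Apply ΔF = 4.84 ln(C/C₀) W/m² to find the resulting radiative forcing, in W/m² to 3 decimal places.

CO₂ absorption bands are partially saturated, so forcing scales with the logarithm of the concentration ratio.
CO₂: 4.84 × ln(461/247) = 4.84 × ln(1.86640) = 4.84 × 0.62401 = 3.0202 W/m².

ΔF = 3.020 W/m²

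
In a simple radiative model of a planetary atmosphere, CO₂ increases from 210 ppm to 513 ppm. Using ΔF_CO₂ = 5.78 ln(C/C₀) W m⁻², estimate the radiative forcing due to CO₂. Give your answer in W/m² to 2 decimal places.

ΔF = 5.16 W/m²

CO₂ absorption bands are partially saturated, so forcing scales with the logarithm of the concentration ratio.
CO₂: 5.78 × ln(513/210) = 5.78 × ln(2.44286) = 5.78 × 0.89317 = 5.1625 W/m².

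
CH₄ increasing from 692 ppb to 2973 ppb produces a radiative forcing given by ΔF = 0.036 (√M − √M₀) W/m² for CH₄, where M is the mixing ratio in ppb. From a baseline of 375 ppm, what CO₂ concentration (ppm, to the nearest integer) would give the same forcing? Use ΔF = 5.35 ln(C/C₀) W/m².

CH₄ forcing: 0.036 × (√2973 − √692) = 0.036 × (54.5252 − 26.3059) = 0.036 × 28.2193 = 1.01589 W/m².
Set 5.35 ln(C/375) = 1.01589: ln(C/375) = 1.01589/5.35 = 0.18989, so C = 375 × e^0.18989 = 375 × 1.20912 = 453.42 ppm.

C ≈ 453 ppm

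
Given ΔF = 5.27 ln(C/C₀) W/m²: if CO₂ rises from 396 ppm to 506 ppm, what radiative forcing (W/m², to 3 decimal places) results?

CO₂ absorption bands are partially saturated, so forcing scales with the logarithm of the concentration ratio.
CO₂: 5.27 × ln(506/396) = 5.27 × ln(1.27778) = 5.27 × 0.24512 = 1.2918 W/m².

ΔF = 1.292 W/m²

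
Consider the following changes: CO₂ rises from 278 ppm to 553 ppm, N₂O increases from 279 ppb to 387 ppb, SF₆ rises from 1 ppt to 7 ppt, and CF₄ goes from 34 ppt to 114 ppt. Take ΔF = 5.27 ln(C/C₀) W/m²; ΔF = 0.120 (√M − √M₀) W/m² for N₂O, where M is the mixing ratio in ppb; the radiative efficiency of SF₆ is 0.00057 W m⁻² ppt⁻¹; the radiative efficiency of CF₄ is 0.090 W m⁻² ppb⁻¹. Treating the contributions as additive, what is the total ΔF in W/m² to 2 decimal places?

CO₂: 5.27 × ln(553/278) = 5.27 × ln(1.98921) = 5.27 × 0.68774 = 3.6244 W/m².
N₂O: 0.120 × (√387 − √279) = 0.120 × (19.6723 − 16.7033) = 0.120 × 2.9690 = 0.3563 W/m².
SF₆: ΔF = 0.00057 × (7 − 1) = 0.00057 × 6 = 0.0034 W/m².
CF₄: Δ = 114 − 34 = 80 ppt = 0.080 ppb; ΔF = 0.090 × 0.080 = 0.0072 W/m².
Total ΔF = 3.6244 + 0.3563 + 0.0034 + 0.0072 = 3.9913 W/m².

ΔF = 3.99 W/m²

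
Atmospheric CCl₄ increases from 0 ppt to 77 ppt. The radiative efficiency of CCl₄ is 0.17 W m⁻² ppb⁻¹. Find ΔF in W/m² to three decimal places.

CCl₄: Δ = 77 − 0 = 77 ppt = 0.077 ppb; ΔF = 0.17 × 0.077 = 0.0131 W/m².

ΔF = 0.013 W/m²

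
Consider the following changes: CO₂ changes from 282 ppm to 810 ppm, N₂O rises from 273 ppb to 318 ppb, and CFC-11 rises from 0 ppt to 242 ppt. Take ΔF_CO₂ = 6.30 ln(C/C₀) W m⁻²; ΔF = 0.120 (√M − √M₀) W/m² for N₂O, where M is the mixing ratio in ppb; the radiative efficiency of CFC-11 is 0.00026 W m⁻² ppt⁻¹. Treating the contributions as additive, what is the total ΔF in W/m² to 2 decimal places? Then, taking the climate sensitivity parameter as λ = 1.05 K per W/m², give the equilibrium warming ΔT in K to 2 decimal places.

CO₂: 6.30 × ln(810/282) = 6.30 × ln(2.87234) = 6.30 × 1.05513 = 6.6473 W/m².
N₂O: 0.120 × (√318 − √273) = 0.120 × (17.8326 − 16.5227) = 0.120 × 1.3099 = 0.1572 W/m².
CFC-11: ΔF = 0.00026 × (242 − 0) = 0.00026 × 242 = 0.0629 W/m².
Total ΔF = 6.6473 + 0.1572 + 0.0629 = 6.8674 W/m².
ΔT = λ ΔF = 1.05 × 6.87 = 7.2135 K.

ΔF = 6.87 W/m²; ΔT = 7.21 K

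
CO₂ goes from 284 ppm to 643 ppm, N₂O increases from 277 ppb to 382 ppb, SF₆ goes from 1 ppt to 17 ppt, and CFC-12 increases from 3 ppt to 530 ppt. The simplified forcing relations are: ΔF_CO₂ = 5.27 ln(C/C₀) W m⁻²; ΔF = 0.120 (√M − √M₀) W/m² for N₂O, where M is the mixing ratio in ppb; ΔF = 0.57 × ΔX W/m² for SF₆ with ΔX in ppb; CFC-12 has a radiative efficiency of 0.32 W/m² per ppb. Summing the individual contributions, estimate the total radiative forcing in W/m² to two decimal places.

CO₂: 5.27 × ln(643/284) = 5.27 × ln(2.26408) = 5.27 × 0.81717 = 4.3065 W/m².
N₂O: 0.120 × (√382 − √277) = 0.120 × (19.5448 − 16.6433) = 0.120 × 2.9015 = 0.3482 W/m².
SF₆: Δ = 17 − 1 = 16 ppt = 0.016 ppb; ΔF = 0.57 × 0.016 = 0.0091 W/m².
CFC-12: Δ = 530 − 3 = 527 ppt = 0.527 ppb; ΔF = 0.32 × 0.527 = 0.1686 W/m².
Total ΔF = 4.3065 + 0.3482 + 0.0091 + 0.1686 = 4.8324 W/m².

ΔF = 4.83 W/m²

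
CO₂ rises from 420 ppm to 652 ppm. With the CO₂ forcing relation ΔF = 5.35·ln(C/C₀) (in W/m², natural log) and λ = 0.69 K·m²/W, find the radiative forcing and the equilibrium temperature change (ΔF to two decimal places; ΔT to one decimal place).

ΔF = 2.35 W/m²; ΔT = 1.6 K

CO₂: 5.35 × ln(652/420) = 5.35 × ln(1.55238) = 5.35 × 0.43979 = 2.3529 W/m².
ΔT = λ ΔF = 0.69 × 2.35 = 1.6215 K.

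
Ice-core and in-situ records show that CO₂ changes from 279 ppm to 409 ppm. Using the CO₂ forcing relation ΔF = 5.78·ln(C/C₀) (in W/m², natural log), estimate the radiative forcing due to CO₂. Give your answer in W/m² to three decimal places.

ΔF = 2.211 W/m²

CO₂: 5.78 × ln(409/279) = 5.78 × ln(1.46595) = 5.78 × 0.38250 = 2.2109 W/m².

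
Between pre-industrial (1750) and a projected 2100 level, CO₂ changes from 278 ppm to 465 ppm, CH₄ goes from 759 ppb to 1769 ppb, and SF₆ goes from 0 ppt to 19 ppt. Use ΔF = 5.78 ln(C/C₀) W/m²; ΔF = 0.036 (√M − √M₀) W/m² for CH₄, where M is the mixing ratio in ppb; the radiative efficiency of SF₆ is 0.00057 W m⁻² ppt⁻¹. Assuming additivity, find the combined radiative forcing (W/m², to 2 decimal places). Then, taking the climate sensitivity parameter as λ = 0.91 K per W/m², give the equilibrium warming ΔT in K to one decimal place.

CO₂: 5.78 × ln(465/278) = 5.78 × ln(1.67266) = 5.78 × 0.51442 = 2.9733 W/m².
CH₄: 0.036 × (√1769 − √759) = 0.036 × (42.0595 − 27.5500) = 0.036 × 14.5095 = 0.5223 W/m².
SF₆: ΔF = 0.00057 × (19 − 0) = 0.00057 × 19 = 0.0108 W/m².
Total ΔF = 2.9733 + 0.5223 + 0.0108 = 3.5064 W/m².
ΔT = λ ΔF = 0.91 × 3.51 = 3.1941 K.

ΔF = 3.51 W/m²; ΔT = 3.2 K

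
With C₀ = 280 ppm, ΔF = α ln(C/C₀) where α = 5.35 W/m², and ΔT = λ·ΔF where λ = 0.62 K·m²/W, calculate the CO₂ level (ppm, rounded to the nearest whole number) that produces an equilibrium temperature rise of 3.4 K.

C ≈ 780 ppm

Required forcing: ΔF = ΔT/λ = 3.4/0.62 = 5.4839 W/m².
Then ln(C/280) = ΔF/5.35 = 5.4839/5.35 = 1.02503.
So C = 280 × e^1.02503 = 280 × 2.78718 = 780.41 ppm.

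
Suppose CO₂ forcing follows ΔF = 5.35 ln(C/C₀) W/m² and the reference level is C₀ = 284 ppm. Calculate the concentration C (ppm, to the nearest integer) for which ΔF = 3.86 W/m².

C ≈ 584 ppm

Set 5.35 ln(C/284) = 3.86, so ln(C/284) = 3.86/5.35 = 0.72150.
Then C/284 = e^0.72150 = 2.05752, giving C = 284 × 2.05752 = 584.34 ppm.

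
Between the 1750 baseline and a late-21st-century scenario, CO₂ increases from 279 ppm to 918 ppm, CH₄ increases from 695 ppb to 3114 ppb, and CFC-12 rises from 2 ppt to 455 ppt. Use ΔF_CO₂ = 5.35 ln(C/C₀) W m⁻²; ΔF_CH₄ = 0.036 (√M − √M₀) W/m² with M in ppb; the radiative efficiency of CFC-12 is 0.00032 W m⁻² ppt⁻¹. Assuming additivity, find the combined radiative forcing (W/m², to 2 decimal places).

CO₂: 5.35 × ln(918/279) = 5.35 × ln(3.29032) = 5.35 × 1.19098 = 6.3717 W/m².
CH₄: 0.036 × (√3114 − √695) = 0.036 × (55.8032 − 26.3629) = 0.036 × 29.4403 = 1.0599 W/m².
CFC-12: ΔF = 0.00032 × (455 − 2) = 0.00032 × 453 = 0.1450 W/m².
Total ΔF = 6.3717 + 1.0599 + 0.1450 = 7.5766 W/m².

ΔF = 7.58 W/m²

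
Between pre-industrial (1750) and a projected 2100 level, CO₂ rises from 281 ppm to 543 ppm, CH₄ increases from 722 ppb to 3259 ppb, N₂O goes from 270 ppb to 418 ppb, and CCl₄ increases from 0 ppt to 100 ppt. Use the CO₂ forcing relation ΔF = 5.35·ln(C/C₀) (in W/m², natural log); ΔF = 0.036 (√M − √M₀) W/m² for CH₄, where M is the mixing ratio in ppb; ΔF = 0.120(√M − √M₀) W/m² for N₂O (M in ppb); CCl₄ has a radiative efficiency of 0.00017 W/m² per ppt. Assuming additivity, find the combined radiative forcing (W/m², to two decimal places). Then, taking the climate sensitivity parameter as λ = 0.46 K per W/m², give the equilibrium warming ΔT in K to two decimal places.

CO₂: 5.35 × ln(543/281) = 5.35 × ln(1.93238) = 5.35 × 0.65875 = 3.5243 W/m².
CH₄: 0.036 × (√3259 − √722) = 0.036 × (57.0877 − 26.8701) = 0.036 × 30.2176 = 1.0878 W/m².
N₂O: 0.120 × (√418 − √270) = 0.120 × (20.4450 − 16.4317) = 0.120 × 4.0133 = 0.4816 W/m².
CCl₄: ΔF = 0.00017 × (100 − 0) = 0.00017 × 100 = 0.0170 W/m².
Total ΔF = 3.5243 + 1.0878 + 0.4816 + 0.0170 = 5.1107 W/m².
ΔT = λ ΔF = 0.46 × 5.11 = 2.3506 K.

ΔF = 5.11 W/m²; ΔT = 2.35 K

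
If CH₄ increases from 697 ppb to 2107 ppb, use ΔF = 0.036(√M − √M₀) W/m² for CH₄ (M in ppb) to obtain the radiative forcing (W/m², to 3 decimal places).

CH₄: 0.036 × (√2107 − √697) = 0.036 × (45.9021 − 26.4008) = 0.036 × 19.5013 = 0.7020 W/m².

ΔF = 0.702 W/m²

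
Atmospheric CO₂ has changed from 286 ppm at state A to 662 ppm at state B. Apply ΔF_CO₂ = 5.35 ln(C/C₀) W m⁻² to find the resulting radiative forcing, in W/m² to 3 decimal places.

CO₂ absorption bands are partially saturated, so forcing scales with the logarithm of the concentration ratio.
CO₂: 5.35 × ln(662/286) = 5.35 × ln(2.31469) = 5.35 × 0.83928 = 4.4901 W/m².

ΔF = 4.490 W/m²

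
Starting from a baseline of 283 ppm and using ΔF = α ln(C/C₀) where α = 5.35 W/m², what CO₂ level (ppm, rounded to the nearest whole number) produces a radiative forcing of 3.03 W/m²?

C ≈ 499 ppm

Set 5.35 ln(C/283) = 3.03, so ln(C/283) = 3.03/5.35 = 0.56636.
Then C/283 = e^0.56636 = 1.76184, giving C = 283 × 1.76184 = 498.60 ppm.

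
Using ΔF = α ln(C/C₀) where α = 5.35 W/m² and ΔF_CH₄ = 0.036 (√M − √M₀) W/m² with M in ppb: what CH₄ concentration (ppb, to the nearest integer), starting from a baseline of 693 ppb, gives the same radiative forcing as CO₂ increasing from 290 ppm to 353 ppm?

M ≈ 3085 ppb

CO₂ forcing: 5.35 × ln(353/290) = 5.35 × 0.196587 = 1.05174 W/m².
Set 0.036(√M − √693) = 1.05174: √M = 1.05174/0.036 + √693 = 29.2150 + 26.3249 = 55.5399.
M = (55.5399)² = 3084.68 ppb.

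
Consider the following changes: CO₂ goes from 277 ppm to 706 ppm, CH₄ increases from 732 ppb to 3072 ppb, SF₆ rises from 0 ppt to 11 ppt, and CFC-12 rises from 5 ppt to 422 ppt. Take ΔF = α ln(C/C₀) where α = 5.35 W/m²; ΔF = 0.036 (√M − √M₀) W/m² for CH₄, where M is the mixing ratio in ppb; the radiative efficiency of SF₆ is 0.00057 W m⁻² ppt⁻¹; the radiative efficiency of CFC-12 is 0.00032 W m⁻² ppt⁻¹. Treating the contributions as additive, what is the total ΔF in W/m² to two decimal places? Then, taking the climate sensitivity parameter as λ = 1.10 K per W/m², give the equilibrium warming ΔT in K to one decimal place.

ΔF = 6.17 W/m²; ΔT = 6.8 K

CO₂: 5.35 × ln(706/277) = 5.35 × ln(2.54874) = 5.35 × 0.93560 = 5.0055 W/m².
CH₄: 0.036 × (√3072 − √732) = 0.036 × (55.4256 − 27.0555) = 0.036 × 28.3701 = 1.0213 W/m².
SF₆: ΔF = 0.00057 × (11 − 0) = 0.00057 × 11 = 0.0063 W/m².
CFC-12: ΔF = 0.00032 × (422 − 5) = 0.00032 × 417 = 0.1334 W/m².
Total ΔF = 5.0055 + 1.0213 + 0.0063 + 0.1334 = 6.1665 W/m².
ΔT = λ ΔF = 1.10 × 6.17 = 6.7870 K.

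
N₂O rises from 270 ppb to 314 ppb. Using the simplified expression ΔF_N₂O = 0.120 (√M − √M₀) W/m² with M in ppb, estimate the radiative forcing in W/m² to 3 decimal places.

N₂O: 0.120 × (√314 − √270) = 0.120 × (17.7200 − 16.4317) = 0.120 × 1.2883 = 0.1546 W/m².

ΔF = 0.155 W/m²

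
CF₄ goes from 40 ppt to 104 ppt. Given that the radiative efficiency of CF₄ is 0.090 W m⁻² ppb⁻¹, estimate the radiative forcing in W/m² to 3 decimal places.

CF₄: Δ = 104 − 40 = 64 ppt = 0.064 ppb; ΔF = 0.090 × 0.064 = 0.0058 W/m².

ΔF = 0.006 W/m²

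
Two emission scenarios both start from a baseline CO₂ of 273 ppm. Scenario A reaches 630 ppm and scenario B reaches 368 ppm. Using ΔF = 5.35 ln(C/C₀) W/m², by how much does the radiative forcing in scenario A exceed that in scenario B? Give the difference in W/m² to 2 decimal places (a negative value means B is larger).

ΔF_A = 5.35 ln(630/273) = 5.35 × 0.83625 = 4.4739 W/m².
ΔF_B = 5.35 ln(368/273) = 5.35 × 0.29861 = 1.5976 W/m².
Difference: 4.4739 − 1.5976 = 2.8763 W/m².

ΔF_A − ΔF_B = 2.88 W/m²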